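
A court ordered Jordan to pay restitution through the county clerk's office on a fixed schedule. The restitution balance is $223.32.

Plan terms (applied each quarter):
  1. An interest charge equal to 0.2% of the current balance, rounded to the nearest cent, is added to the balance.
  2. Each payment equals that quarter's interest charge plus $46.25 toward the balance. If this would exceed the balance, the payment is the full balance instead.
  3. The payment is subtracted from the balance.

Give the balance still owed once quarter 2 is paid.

Quarter 1: $223.32 +$0.45 interest = $223.77; pay $46.70 → $177.07
Quarter 2: $177.07 +$0.35 interest = $177.42; pay $46.60 → $130.82

$130.82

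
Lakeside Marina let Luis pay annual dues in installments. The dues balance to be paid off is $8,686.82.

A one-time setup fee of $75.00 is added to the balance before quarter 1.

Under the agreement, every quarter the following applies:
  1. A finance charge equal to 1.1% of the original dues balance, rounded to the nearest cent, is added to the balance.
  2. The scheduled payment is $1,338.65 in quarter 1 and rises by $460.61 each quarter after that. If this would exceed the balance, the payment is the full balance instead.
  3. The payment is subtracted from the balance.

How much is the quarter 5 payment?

$1,121.36

Quarter 1: opening $8,761.82; interest $95.56 → $8,857.38; payment $1,338.65; balance $7,518.73
Quarter 2: opening $7,518.73; interest $95.56 → $7,614.29; payment $1,799.26; balance $5,815.03
Quarter 3: opening $5,815.03; interest $95.56 → $5,910.59; payment $2,259.87; balance $3,650.72
Quarter 4: opening $3,650.72; interest $95.56 → $3,746.28; payment $2,720.48; balance $1,025.80
Quarter 5: opening $1,025.80; interest $95.56 → $1,121.36; payment $1,121.36; balance $0.00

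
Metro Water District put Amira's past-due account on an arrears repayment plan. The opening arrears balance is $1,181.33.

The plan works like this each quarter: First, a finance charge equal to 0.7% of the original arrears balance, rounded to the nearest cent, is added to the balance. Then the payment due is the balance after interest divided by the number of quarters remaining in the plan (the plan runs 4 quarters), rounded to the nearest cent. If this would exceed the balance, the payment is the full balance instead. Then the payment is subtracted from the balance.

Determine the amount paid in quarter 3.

$304.29

Quarter 1: opening $1,181.33; interest $8.27 → $1,189.60; payment $297.40; balance $892.20
Quarter 2: opening $892.20; interest $8.27 → $900.47; payment $300.16; balance $600.31
Quarter 3: opening $600.31; interest $8.27 → $608.58; payment $304.29; balance $304.29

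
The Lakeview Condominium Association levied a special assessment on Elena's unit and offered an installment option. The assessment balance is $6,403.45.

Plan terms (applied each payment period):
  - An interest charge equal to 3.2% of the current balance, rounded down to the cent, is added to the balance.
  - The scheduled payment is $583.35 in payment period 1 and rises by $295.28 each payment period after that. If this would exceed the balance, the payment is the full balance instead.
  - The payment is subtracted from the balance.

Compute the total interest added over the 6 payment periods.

# | Opening | Interest | Payment | End bal
1 | $6,403.45 | $204.91 | $583.35 | $6,025.01
2 | $6,025.01 | $192.80 | $878.63 | $5,339.18
3 | $5,339.18 | $170.85 | $1,173.91 | $4,336.12
4 | $4,336.12 | $138.75 | $1,469.19 | $3,005.68
5 | $3,005.68 | $96.18 | $1,764.47 | $1,337.39
6 | $1,337.39 | $42.79 | $1,380.18 | $0.00
Total interest: $204.91 + $192.80 + $170.85 + $138.75 + $96.18 + $42.79 = $846.28

$846.28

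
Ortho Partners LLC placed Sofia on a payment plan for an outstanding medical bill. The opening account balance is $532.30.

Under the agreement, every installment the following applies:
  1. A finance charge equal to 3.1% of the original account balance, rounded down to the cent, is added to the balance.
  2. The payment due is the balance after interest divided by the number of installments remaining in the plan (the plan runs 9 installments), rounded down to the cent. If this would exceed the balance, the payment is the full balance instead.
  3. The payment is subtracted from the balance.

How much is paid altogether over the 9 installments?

$680.80

Installment 1: opening $532.30; interest $16.50 → $548.80; payment $60.97; balance $487.83
Installment 2: opening $487.83; interest $16.50 → $504.33; payment $63.04; balance $441.29
Installment 3: opening $441.29; interest $16.50 → $457.79; payment $65.39; balance $392.40
Installment 4: opening $392.40; interest $16.50 → $408.90; payment $68.15; balance $340.75
Installment 5: opening $340.75; interest $16.50 → $357.25; payment $71.45; balance $285.80
Installment 6: opening $285.80; interest $16.50 → $302.30; payment $75.57; balance $226.73
Installment 7: opening $226.73; interest $16.50 → $243.23; payment $81.07; balance $162.16
Installment 8: opening $162.16; interest $16.50 → $178.66; payment $89.33; balance $89.33
Installment 9: opening $89.33; interest $16.50 → $105.83; payment $105.83; balance $0.00
Total paid: $680.80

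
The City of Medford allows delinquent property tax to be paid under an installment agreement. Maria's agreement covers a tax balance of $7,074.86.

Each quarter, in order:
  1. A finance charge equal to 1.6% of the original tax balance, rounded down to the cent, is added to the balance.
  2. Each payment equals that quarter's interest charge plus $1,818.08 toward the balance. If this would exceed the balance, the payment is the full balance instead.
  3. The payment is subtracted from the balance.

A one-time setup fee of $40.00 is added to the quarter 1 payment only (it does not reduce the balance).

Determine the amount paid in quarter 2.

Quarter 1: opening $7,074.86; interest $113.19 → $7,188.05; payment $1,931.27 (+ $40.00 fee); balance $5,256.78
Quarter 2: opening $5,256.78; interest $113.19 → $5,369.97; payment $1,931.27; balance $3,438.70

$1,931.27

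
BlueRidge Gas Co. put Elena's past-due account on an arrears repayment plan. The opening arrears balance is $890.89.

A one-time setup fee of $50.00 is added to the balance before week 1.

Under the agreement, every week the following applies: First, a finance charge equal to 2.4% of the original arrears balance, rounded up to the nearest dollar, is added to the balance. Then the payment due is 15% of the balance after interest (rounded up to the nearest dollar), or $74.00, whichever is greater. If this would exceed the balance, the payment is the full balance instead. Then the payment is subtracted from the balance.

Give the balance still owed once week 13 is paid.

# | Opening | Interest | Payment | End bal
1 | $940.89 | $22.00 | $145.00 | $817.89
2 | $817.89 | $22.00 | $126.00 | $713.89
3 | $713.89 | $22.00 | $111.00 | $624.89
4 | $624.89 | $22.00 | $98.00 | $548.89
5 | $548.89 | $22.00 | $86.00 | $484.89
6 | $484.89 | $22.00 | $77.00 | $429.89
7 | $429.89 | $22.00 | $74.00 | $377.89
8 | $377.89 | $22.00 | $74.00 | $325.89
9 | $325.89 | $22.00 | $74.00 | $273.89
10 | $273.89 | $22.00 | $74.00 | $221.89
11 | $221.89 | $22.00 | $74.00 | $169.89
12 | $169.89 | $22.00 | $74.00 | $117.89
13 | $117.89 | $22.00 | $74.00 | $65.89

$65.89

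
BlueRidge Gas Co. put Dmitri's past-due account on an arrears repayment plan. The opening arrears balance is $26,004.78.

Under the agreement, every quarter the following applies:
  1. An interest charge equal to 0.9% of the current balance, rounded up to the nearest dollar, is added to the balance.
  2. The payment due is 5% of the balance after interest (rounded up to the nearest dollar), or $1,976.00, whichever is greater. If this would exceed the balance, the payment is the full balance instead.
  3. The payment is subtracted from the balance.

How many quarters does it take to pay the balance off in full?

15

# | Opening | Interest | Payment | End bal
1 | $26,004.78 | $235.00 | $1,976.00 | $24,263.78
2 | $24,263.78 | $219.00 | $1,976.00 | $22,506.78
3 | $22,506.78 | $203.00 | $1,976.00 | $20,733.78
4 | $20,733.78 | $187.00 | $1,976.00 | $18,944.78
5 | $18,944.78 | $171.00 | $1,976.00 | $17,139.78
6 | $17,139.78 | $155.00 | $1,976.00 | $15,318.78
7 | $15,318.78 | $138.00 | $1,976.00 | $13,480.78
8 | $13,480.78 | $122.00 | $1,976.00 | $11,626.78
9 | $11,626.78 | $105.00 | $1,976.00 | $9,755.78
10 | $9,755.78 | $88.00 | $1,976.00 | $7,867.78
11 | $7,867.78 | $71.00 | $1,976.00 | $5,962.78
12 | $5,962.78 | $54.00 | $1,976.00 | $4,040.78
13 | $4,040.78 | $37.00 | $1,976.00 | $2,101.78
14 | $2,101.78 | $19.00 | $1,976.00 | $144.78
15 | $144.78 | $2.00 | $146.78 | $0.00
Balance reaches $0.00 in quarter 15.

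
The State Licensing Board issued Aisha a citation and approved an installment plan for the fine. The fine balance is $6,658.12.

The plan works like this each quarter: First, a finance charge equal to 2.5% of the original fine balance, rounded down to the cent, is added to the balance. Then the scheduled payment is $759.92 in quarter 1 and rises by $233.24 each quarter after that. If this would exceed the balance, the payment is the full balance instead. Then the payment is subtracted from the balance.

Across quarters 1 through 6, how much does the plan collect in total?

# | Opening | Interest | Payment | End bal
1 | $6,658.12 | $166.45 | $759.92 | $6,064.65
2 | $6,064.65 | $166.45 | $993.16 | $5,237.94
3 | $5,237.94 | $166.45 | $1,226.40 | $4,177.99
4 | $4,177.99 | $166.45 | $1,459.64 | $2,884.80
5 | $2,884.80 | $166.45 | $1,692.88 | $1,358.37
6 | $1,358.37 | $166.45 | $1,524.82 | $0.00
Total paid: $7,656.82

$7,656.82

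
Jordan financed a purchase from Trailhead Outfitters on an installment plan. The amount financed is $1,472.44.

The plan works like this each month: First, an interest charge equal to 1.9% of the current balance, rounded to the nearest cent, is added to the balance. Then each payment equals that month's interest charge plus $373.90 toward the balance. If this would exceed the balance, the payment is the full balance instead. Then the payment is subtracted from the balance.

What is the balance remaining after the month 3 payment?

$350.74

Month 1: opening $1,472.44; interest $27.98 → $1,500.42; payment $401.88; balance $1,098.54
Month 2: opening $1,098.54; interest $20.87 → $1,119.41; payment $394.77; balance $724.64
Month 3: opening $724.64; interest $13.77 → $738.41; payment $387.67; balance $350.74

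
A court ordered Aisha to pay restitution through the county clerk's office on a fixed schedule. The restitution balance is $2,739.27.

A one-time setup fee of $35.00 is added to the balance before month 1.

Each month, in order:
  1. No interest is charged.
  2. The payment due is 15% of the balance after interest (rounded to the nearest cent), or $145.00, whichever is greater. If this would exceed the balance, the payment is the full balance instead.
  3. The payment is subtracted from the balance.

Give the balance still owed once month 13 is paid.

$19.37

Month 1: opening $2,774.27; payment $416.14; balance $2,358.13
Month 2: opening $2,358.13; payment $353.72; balance $2,004.41
Month 3: opening $2,004.41; payment $300.66; balance $1,703.75
Month 4: opening $1,703.75; payment $255.56; balance $1,448.19
Month 5: opening $1,448.19; payment $217.23; balance $1,230.96
Month 6: opening $1,230.96; payment $184.64; balance $1,046.32
Month 7: opening $1,046.32; payment $156.95; balance $889.37
Month 8: opening $889.37; payment $145.00; balance $744.37
Month 9: opening $744.37; payment $145.00; balance $599.37
Month 10: opening $599.37; payment $145.00; balance $454.37
Month 11: opening $454.37; payment $145.00; balance $309.37
Month 12: opening $309.37; payment $145.00; balance $164.37
Month 13: opening $164.37; payment $145.00; balance $19.37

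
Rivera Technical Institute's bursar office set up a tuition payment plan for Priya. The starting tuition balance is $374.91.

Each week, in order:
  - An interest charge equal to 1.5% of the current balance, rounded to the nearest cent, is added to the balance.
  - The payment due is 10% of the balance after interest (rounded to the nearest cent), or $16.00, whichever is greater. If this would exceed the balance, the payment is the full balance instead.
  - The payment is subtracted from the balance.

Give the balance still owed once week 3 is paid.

# | Opening | Interest | Payment | End bal
1 | $374.91 | $5.62 | $38.05 | $342.48
2 | $342.48 | $5.14 | $34.76 | $312.86
3 | $312.86 | $4.69 | $31.76 | $285.79

$285.79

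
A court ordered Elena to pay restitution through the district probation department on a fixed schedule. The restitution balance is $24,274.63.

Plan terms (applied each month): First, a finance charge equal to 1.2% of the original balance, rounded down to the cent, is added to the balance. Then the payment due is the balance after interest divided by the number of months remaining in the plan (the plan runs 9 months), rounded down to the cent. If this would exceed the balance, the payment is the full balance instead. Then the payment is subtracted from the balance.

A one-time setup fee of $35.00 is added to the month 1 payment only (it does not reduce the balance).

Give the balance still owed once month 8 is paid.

Month 1: opening $24,274.63; interest $291.29 → $24,565.92; payment $2,729.54 (+ $35.00 fee); balance $21,836.38
Month 2: opening $21,836.38; interest $291.29 → $22,127.67; payment $2,765.95; balance $19,361.72
Month 3: opening $19,361.72; interest $291.29 → $19,653.01; payment $2,807.57; balance $16,845.44
Month 4: opening $16,845.44; interest $291.29 → $17,136.73; payment $2,856.12; balance $14,280.61
Month 5: opening $14,280.61; interest $291.29 → $14,571.90; payment $2,914.38; balance $11,657.52
Month 6: opening $11,657.52; interest $291.29 → $11,948.81; payment $2,987.20; balance $8,961.61
Month 7: opening $8,961.61; interest $291.29 → $9,252.90; payment $3,084.30; balance $6,168.60
Month 8: opening $6,168.60; interest $291.29 → $6,459.89; payment $3,229.94; balance $3,229.95

$3,229.95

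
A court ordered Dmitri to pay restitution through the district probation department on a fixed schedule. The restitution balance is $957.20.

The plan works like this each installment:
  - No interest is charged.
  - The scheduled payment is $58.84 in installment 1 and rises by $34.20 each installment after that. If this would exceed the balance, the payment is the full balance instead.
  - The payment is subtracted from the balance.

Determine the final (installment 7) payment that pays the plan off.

$91.16

Installment 1: opening $957.20; payment $58.84; balance $898.36
Installment 2: opening $898.36; payment $93.04; balance $805.32
Installment 3: opening $805.32; payment $127.24; balance $678.08
Installment 4: opening $678.08; payment $161.44; balance $516.64
Installment 5: opening $516.64; payment $195.64; balance $321.00
Installment 6: opening $321.00; payment $229.84; balance $91.16
Installment 7: opening $91.16; payment $91.16; balance $0.00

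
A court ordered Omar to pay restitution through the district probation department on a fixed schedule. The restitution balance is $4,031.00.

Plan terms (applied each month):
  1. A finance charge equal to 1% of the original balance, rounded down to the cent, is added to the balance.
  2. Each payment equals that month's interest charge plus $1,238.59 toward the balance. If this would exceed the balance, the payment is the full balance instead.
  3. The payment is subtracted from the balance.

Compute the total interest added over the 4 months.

$161.24

Month 1: $4,031.00 +$40.31 interest = $4,071.31; pay $1,278.90 → $2,792.41
Month 2: $2,792.41 +$40.31 interest = $2,832.72; pay $1,278.90 → $1,553.82
Month 3: $1,553.82 +$40.31 interest = $1,594.13; pay $1,278.90 → $315.23
Month 4: $315.23 +$40.31 interest = $355.54; pay $355.54 → $0.00
Total interest: $40.31 + $40.31 + $40.31 + $40.31 = $161.24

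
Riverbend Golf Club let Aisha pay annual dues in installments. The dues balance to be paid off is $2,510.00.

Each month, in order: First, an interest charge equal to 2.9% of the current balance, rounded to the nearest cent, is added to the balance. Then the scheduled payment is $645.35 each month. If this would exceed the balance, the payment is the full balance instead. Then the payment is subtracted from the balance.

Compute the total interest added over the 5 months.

Month 1: opening $2,510.00; interest $72.79 → $2,582.79; payment $645.35; balance $1,937.44
Month 2: opening $1,937.44; interest $56.19 → $1,993.63; payment $645.35; balance $1,348.28
Month 3: opening $1,348.28; interest $39.10 → $1,387.38; payment $645.35; balance $742.03
Month 4: opening $742.03; interest $21.52 → $763.55; payment $645.35; balance $118.20
Month 5: opening $118.20; interest $3.43 → $121.63; payment $121.63; balance $0.00
Total interest: $72.79 + $56.19 + $39.10 + $21.52 + $3.43 = $193.03

$193.03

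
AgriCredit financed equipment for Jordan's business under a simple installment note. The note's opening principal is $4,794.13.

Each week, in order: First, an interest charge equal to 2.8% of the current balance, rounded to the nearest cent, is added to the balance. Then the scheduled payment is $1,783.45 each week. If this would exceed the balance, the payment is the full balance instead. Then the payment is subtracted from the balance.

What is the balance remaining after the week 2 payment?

Week 1: opening $4,794.13; interest $134.24 → $4,928.37; payment $1,783.45; balance $3,144.92
Week 2: opening $3,144.92; interest $88.06 → $3,232.98; payment $1,783.45; balance $1,449.53

$1,449.53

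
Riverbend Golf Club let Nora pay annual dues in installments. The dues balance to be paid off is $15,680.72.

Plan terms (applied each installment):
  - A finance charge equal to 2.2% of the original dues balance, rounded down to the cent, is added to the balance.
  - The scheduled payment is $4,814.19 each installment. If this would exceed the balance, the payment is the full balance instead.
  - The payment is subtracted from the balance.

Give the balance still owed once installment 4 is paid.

$0.00

Installment 1: opening $15,680.72; interest $344.97 → $16,025.69; payment $4,814.19; balance $11,211.50
Installment 2: opening $11,211.50; interest $344.97 → $11,556.47; payment $4,814.19; balance $6,742.28
Installment 3: opening $6,742.28; interest $344.97 → $7,087.25; payment $4,814.19; balance $2,273.06
Installment 4: opening $2,273.06; interest $344.97 → $2,618.03; payment $2,618.03; balance $0.00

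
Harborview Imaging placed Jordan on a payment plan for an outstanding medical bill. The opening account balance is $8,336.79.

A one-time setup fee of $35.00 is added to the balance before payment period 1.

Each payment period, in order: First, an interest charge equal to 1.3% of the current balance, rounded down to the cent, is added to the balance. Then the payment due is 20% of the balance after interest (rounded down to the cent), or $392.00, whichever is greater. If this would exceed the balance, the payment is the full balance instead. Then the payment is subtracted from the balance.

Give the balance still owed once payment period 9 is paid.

$1,183.02

Payment period 1: opening $8,371.79; interest $108.83 → $8,480.62; payment $1,696.12; balance $6,784.50
Payment period 2: opening $6,784.50; interest $88.19 → $6,872.69; payment $1,374.53; balance $5,498.16
Payment period 3: opening $5,498.16; interest $71.47 → $5,569.63; payment $1,113.92; balance $4,455.71
Payment period 4: opening $4,455.71; interest $57.92 → $4,513.63; payment $902.72; balance $3,610.91
Payment period 5: opening $3,610.91; interest $46.94 → $3,657.85; payment $731.57; balance $2,926.28
Payment period 6: opening $2,926.28; interest $38.04 → $2,964.32; payment $592.86; balance $2,371.46
Payment period 7: opening $2,371.46; interest $30.82 → $2,402.28; payment $480.45; balance $1,921.83
Payment period 8: opening $1,921.83; interest $24.98 → $1,946.81; payment $392.00; balance $1,554.81
Payment period 9: opening $1,554.81; interest $20.21 → $1,575.02; payment $392.00; balance $1,183.02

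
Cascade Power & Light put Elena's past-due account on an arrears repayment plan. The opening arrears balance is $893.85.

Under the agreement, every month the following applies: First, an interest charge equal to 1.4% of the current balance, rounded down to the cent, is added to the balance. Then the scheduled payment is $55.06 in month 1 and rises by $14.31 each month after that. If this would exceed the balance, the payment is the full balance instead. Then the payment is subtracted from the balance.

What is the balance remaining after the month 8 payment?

$124.18

Month 1: $893.85 +$12.51 interest = $906.36; pay $55.06 → $851.30
Month 2: $851.30 +$11.91 interest = $863.21; pay $69.37 → $793.84
Month 3: $793.84 +$11.11 interest = $804.95; pay $83.68 → $721.27
Month 4: $721.27 +$10.09 interest = $731.36; pay $97.99 → $633.37
Month 5: $633.37 +$8.86 interest = $642.23; pay $112.30 → $529.93
Month 6: $529.93 +$7.41 interest = $537.34; pay $126.61 → $410.73
Month 7: $410.73 +$5.75 interest = $416.48; pay $140.92 → $275.56
Month 8: $275.56 +$3.85 interest = $279.41; pay $155.23 → $124.18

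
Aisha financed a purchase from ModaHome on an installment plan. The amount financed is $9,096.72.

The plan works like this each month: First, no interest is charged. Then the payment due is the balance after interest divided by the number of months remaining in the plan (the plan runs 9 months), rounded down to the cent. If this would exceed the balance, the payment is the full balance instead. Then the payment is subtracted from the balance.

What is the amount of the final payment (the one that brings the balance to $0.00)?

# | Opening | Payment | End bal
1 | $9,096.72 | $1,010.74 | $8,085.98
2 | $8,085.98 | $1,010.74 | $7,075.24
3 | $7,075.24 | $1,010.74 | $6,064.50
4 | $6,064.50 | $1,010.75 | $5,053.75
5 | $5,053.75 | $1,010.75 | $4,043.00
6 | $4,043.00 | $1,010.75 | $3,032.25
7 | $3,032.25 | $1,010.75 | $2,021.50
8 | $2,021.50 | $1,010.75 | $1,010.75
9 | $1,010.75 | $1,010.75 | $0.00

$1,010.75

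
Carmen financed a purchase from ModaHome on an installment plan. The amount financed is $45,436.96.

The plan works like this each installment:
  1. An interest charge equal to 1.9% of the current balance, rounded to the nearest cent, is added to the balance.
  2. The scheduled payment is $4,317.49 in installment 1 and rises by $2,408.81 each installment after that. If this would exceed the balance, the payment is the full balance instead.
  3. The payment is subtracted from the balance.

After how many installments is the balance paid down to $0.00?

Installment 1: opening $45,436.96; interest $863.30 → $46,300.26; payment $4,317.49; balance $41,982.77
Installment 2: opening $41,982.77; interest $797.67 → $42,780.44; payment $6,726.30; balance $36,054.14
Installment 3: opening $36,054.14; interest $685.03 → $36,739.17; payment $9,135.11; balance $27,604.06
Installment 4: opening $27,604.06; interest $524.48 → $28,128.54; payment $11,543.92; balance $16,584.62
Installment 5: opening $16,584.62; interest $315.11 → $16,899.73; payment $13,952.73; balance $2,947.00
Installment 6: opening $2,947.00; interest $55.99 → $3,002.99; payment $3,002.99; balance $0.00
Balance reaches $0.00 in installment 6.

6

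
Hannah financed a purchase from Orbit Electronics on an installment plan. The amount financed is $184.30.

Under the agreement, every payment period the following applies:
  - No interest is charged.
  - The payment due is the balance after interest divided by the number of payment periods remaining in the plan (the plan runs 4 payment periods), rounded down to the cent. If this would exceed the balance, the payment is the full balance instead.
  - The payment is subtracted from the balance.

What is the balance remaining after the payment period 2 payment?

$92.16

Payment period 1: opening $184.30; payment $46.07; balance $138.23
Payment period 2: opening $138.23; payment $46.07; balance $92.16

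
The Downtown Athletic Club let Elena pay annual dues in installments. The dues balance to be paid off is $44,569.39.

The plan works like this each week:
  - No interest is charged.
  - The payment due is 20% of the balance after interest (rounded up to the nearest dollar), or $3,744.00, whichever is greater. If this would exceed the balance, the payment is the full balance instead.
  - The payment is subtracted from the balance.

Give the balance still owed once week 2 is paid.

$28,523.39

Week 1: opening $44,569.39; payment $8,914.00; balance $35,655.39
Week 2: opening $35,655.39; payment $7,132.00; balance $28,523.39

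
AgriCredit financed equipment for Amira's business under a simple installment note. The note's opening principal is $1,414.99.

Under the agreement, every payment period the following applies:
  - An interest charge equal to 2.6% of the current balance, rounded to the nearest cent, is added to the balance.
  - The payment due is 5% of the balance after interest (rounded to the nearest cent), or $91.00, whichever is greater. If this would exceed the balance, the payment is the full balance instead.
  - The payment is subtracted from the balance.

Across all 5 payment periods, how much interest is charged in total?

$169.48

# | Opening | Interest | Payment | End bal
1 | $1,414.99 | $36.79 | $91.00 | $1,360.78
2 | $1,360.78 | $35.38 | $91.00 | $1,305.16
3 | $1,305.16 | $33.93 | $91.00 | $1,248.09
4 | $1,248.09 | $32.45 | $91.00 | $1,189.54
5 | $1,189.54 | $30.93 | $91.00 | $1,129.47
Total interest: $36.79 + $35.38 + $33.93 + $32.45 + $30.93 = $169.48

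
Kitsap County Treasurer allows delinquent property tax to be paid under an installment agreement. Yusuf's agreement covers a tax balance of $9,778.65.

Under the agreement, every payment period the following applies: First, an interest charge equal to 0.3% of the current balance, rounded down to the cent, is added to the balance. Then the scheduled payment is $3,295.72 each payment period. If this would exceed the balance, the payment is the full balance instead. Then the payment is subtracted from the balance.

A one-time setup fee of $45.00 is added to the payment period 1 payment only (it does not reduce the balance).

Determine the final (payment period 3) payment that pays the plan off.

$3,245.77

# | Opening | Interest | Payment | Fee | End bal
1 | $9,778.65 | $29.33 | $3,295.72 | $45.00 | $6,512.26
2 | $6,512.26 | $19.53 | $3,295.72 | — | $3,236.07
3 | $3,236.07 | $9.70 | $3,245.77 | — | $0.00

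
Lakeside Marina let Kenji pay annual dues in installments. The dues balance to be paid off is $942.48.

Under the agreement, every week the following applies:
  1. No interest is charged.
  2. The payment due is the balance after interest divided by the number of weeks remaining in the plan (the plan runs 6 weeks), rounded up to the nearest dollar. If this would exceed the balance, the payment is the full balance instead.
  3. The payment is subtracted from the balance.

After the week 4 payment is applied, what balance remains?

$313.48

Week 1: $942.48 − $158.00 → $784.48
Week 2: $784.48 − $157.00 → $627.48
Week 3: $627.48 − $157.00 → $470.48
Week 4: $470.48 − $157.00 → $313.48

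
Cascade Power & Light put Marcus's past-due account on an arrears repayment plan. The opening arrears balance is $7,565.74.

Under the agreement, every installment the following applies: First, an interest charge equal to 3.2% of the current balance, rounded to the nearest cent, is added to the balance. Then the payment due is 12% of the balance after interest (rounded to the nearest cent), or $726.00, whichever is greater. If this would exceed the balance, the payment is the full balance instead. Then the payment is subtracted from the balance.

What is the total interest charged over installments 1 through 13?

$1,619.89

Installment 1: opening $7,565.74; interest $242.10 → $7,807.84; payment $936.94; balance $6,870.90
Installment 2: opening $6,870.90; interest $219.87 → $7,090.77; payment $850.89; balance $6,239.88
Installment 3: opening $6,239.88; interest $199.68 → $6,439.56; payment $772.75; balance $5,666.81
Installment 4: opening $5,666.81; interest $181.34 → $5,848.15; payment $726.00; balance $5,122.15
Installment 5: opening $5,122.15; interest $163.91 → $5,286.06; payment $726.00; balance $4,560.06
Installment 6: opening $4,560.06; interest $145.92 → $4,705.98; payment $726.00; balance $3,979.98
Installment 7: opening $3,979.98; interest $127.36 → $4,107.34; payment $726.00; balance $3,381.34
Installment 8: opening $3,381.34; interest $108.20 → $3,489.54; payment $726.00; balance $2,763.54
Installment 9: opening $2,763.54; interest $88.43 → $2,851.97; payment $726.00; balance $2,125.97
Installment 10: opening $2,125.97; interest $68.03 → $2,194.00; payment $726.00; balance $1,468.00
Installment 11: opening $1,468.00; interest $46.98 → $1,514.98; payment $726.00; balance $788.98
Installment 12: opening $788.98; interest $25.25 → $814.23; payment $726.00; balance $88.23
Installment 13: opening $88.23; interest $2.82 → $91.05; payment $91.05; balance $0.00
Total interest: $242.10 + $219.87 + $199.68 + $181.34 + $163.91 + $145.92 + $127.36 + $108.20 + $88.43 + $68.03 + $46.98 + $25.25 + $2.82 = $1,619.89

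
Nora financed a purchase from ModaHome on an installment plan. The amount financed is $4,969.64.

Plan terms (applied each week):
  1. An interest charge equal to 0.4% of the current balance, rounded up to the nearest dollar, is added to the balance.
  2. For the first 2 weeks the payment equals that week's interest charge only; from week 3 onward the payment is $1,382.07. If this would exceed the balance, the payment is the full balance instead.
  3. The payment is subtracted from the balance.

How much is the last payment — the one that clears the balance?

$871.43

Week 1: $4,969.64 +$20.00 interest = $4,989.64; pay $20.00 → $4,969.64
Week 2: $4,969.64 +$20.00 interest = $4,989.64; pay $20.00 → $4,969.64
Week 3: $4,969.64 +$20.00 interest = $4,989.64; pay $1,382.07 → $3,607.57
Week 4: $3,607.57 +$15.00 interest = $3,622.57; pay $1,382.07 → $2,240.50
Week 5: $2,240.50 +$9.00 interest = $2,249.50; pay $1,382.07 → $867.43
Week 6: $867.43 +$4.00 interest = $871.43; pay $871.43 → $0.00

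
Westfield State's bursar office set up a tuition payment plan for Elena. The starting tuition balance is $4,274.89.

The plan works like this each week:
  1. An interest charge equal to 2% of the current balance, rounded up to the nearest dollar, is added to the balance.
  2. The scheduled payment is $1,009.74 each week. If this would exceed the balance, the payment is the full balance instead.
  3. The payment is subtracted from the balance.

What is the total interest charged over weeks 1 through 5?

$242.00

Week 1: $4,274.89 +$86.00 interest = $4,360.89; pay $1,009.74 → $3,351.15
Week 2: $3,351.15 +$68.00 interest = $3,419.15; pay $1,009.74 → $2,409.41
Week 3: $2,409.41 +$49.00 interest = $2,458.41; pay $1,009.74 → $1,448.67
Week 4: $1,448.67 +$29.00 interest = $1,477.67; pay $1,009.74 → $467.93
Week 5: $467.93 +$10.00 interest = $477.93; pay $477.93 → $0.00
Total interest: $86.00 + $68.00 + $49.00 + $29.00 + $10.00 = $242.00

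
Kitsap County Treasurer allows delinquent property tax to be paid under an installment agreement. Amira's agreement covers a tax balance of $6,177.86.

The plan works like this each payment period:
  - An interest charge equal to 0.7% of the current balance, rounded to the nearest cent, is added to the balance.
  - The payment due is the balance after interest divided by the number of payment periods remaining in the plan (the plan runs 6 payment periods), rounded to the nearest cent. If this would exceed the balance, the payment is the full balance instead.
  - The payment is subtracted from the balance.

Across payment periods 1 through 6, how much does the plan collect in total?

$6,331.00

Payment period 1: $6,177.86 +$43.25 interest = $6,221.11; pay $1,036.85 → $5,184.26
Payment period 2: $5,184.26 +$36.29 interest = $5,220.55; pay $1,044.11 → $4,176.44
Payment period 3: $4,176.44 +$29.24 interest = $4,205.68; pay $1,051.42 → $3,154.26
Payment period 4: $3,154.26 +$22.08 interest = $3,176.34; pay $1,058.78 → $2,117.56
Payment period 5: $2,117.56 +$14.82 interest = $2,132.38; pay $1,066.19 → $1,066.19
Payment period 6: $1,066.19 +$7.46 interest = $1,073.65; pay $1,073.65 → $0.00
Total paid: $6,331.00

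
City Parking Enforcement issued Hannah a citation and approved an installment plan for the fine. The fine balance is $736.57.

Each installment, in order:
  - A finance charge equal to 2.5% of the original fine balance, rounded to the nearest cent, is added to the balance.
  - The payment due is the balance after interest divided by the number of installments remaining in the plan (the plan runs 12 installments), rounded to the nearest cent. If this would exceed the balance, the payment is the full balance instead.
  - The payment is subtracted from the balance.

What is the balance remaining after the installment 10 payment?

$181.79

# | Opening | Interest | Payment | End bal
1 | $736.57 | $18.41 | $62.92 | $692.06
2 | $692.06 | $18.41 | $64.59 | $645.88
3 | $645.88 | $18.41 | $66.43 | $597.86
4 | $597.86 | $18.41 | $68.47 | $547.80
5 | $547.80 | $18.41 | $70.78 | $495.43
6 | $495.43 | $18.41 | $73.41 | $440.43
7 | $440.43 | $18.41 | $76.47 | $382.37
8 | $382.37 | $18.41 | $80.16 | $320.62
9 | $320.62 | $18.41 | $84.76 | $254.27
10 | $254.27 | $18.41 | $90.89 | $181.79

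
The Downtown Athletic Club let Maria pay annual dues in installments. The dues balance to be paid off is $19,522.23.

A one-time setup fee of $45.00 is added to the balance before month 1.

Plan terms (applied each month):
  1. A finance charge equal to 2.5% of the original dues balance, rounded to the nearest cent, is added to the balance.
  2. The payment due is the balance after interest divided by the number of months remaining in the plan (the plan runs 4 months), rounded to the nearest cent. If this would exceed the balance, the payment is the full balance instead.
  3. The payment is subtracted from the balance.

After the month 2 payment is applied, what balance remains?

Month 1: $19,567.23 +$488.06 interest = $20,055.29; pay $5,013.82 → $15,041.47
Month 2: $15,041.47 +$488.06 interest = $15,529.53; pay $5,176.51 → $10,353.02

$10,353.02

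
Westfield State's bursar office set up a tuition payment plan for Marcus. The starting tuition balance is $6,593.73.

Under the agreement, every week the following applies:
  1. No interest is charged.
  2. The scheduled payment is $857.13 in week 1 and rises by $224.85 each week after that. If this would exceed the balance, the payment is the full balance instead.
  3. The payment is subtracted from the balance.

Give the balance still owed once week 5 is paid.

# | Opening | Payment | End bal
1 | $6,593.73 | $857.13 | $5,736.60
2 | $5,736.60 | $1,081.98 | $4,654.62
3 | $4,654.62 | $1,306.83 | $3,347.79
4 | $3,347.79 | $1,531.68 | $1,816.11
5 | $1,816.11 | $1,756.53 | $59.58

$59.58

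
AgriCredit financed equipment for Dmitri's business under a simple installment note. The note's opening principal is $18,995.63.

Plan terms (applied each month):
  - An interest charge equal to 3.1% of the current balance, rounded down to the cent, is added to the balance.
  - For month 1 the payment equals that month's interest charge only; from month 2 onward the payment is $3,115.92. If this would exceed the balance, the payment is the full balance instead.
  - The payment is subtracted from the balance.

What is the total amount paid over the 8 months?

$21,973.71

Month 1: $18,995.63 +$588.86 interest = $19,584.49; pay $588.86 → $18,995.63
Month 2: $18,995.63 +$588.86 interest = $19,584.49; pay $3,115.92 → $16,468.57
Month 3: $16,468.57 +$510.52 interest = $16,979.09; pay $3,115.92 → $13,863.17
Month 4: $13,863.17 +$429.75 interest = $14,292.92; pay $3,115.92 → $11,177.00
Month 5: $11,177.00 +$346.48 interest = $11,523.48; pay $3,115.92 → $8,407.56
Month 6: $8,407.56 +$260.63 interest = $8,668.19; pay $3,115.92 → $5,552.27
Month 7: $5,552.27 +$172.12 interest = $5,724.39; pay $3,115.92 → $2,608.47
Month 8: $2,608.47 +$80.86 interest = $2,689.33; pay $2,689.33 → $0.00
Total paid: $21,973.71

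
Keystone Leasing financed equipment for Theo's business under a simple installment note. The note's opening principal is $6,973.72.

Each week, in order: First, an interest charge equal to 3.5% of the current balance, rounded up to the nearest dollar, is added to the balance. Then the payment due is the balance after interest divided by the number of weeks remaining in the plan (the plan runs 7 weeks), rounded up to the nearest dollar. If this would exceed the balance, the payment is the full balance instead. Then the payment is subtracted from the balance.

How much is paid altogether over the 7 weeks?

# | Opening | Interest | Payment | End bal
1 | $6,973.72 | $245.00 | $1,032.00 | $6,186.72
2 | $6,186.72 | $217.00 | $1,068.00 | $5,335.72
3 | $5,335.72 | $187.00 | $1,105.00 | $4,417.72
4 | $4,417.72 | $155.00 | $1,144.00 | $3,428.72
5 | $3,428.72 | $121.00 | $1,184.00 | $2,365.72
6 | $2,365.72 | $83.00 | $1,225.00 | $1,223.72
7 | $1,223.72 | $43.00 | $1,266.72 | $0.00
Total paid: $8,024.72

$8,024.72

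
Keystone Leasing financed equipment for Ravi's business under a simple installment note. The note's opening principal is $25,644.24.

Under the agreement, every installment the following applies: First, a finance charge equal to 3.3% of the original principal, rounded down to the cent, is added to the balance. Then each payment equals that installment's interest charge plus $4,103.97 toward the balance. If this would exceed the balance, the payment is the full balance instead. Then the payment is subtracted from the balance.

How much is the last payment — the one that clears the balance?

$1,866.67

Installment 1: opening $25,644.24; interest $846.25 → $26,490.49; payment $4,950.22; balance $21,540.27
Installment 2: opening $21,540.27; interest $846.25 → $22,386.52; payment $4,950.22; balance $17,436.30
Installment 3: opening $17,436.30; interest $846.25 → $18,282.55; payment $4,950.22; balance $13,332.33
Installment 4: opening $13,332.33; interest $846.25 → $14,178.58; payment $4,950.22; balance $9,228.36
Installment 5: opening $9,228.36; interest $846.25 → $10,074.61; payment $4,950.22; balance $5,124.39
Installment 6: opening $5,124.39; interest $846.25 → $5,970.64; payment $4,950.22; balance $1,020.42
Installment 7: opening $1,020.42; interest $846.25 → $1,866.67; payment $1,866.67; balance $0.00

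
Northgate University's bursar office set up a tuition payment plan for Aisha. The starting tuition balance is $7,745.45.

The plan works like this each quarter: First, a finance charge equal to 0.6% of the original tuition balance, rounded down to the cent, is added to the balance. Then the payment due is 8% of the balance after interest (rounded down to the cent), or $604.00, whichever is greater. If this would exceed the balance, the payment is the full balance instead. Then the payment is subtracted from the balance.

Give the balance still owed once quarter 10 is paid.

Quarter 1: opening $7,745.45; interest $46.47 → $7,791.92; payment $623.35; balance $7,168.57
Quarter 2: opening $7,168.57; interest $46.47 → $7,215.04; payment $604.00; balance $6,611.04
Quarter 3: opening $6,611.04; interest $46.47 → $6,657.51; payment $604.00; balance $6,053.51
Quarter 4: opening $6,053.51; interest $46.47 → $6,099.98; payment $604.00; balance $5,495.98
Quarter 5: opening $5,495.98; interest $46.47 → $5,542.45; payment $604.00; balance $4,938.45
Quarter 6: opening $4,938.45; interest $46.47 → $4,984.92; payment $604.00; balance $4,380.92
Quarter 7: opening $4,380.92; interest $46.47 → $4,427.39; payment $604.00; balance $3,823.39
Quarter 8: opening $3,823.39; interest $46.47 → $3,869.86; payment $604.00; balance $3,265.86
Quarter 9: opening $3,265.86; interest $46.47 → $3,312.33; payment $604.00; balance $2,708.33
Quarter 10: opening $2,708.33; interest $46.47 → $2,754.80; payment $604.00; balance $2,150.80

$2,150.80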